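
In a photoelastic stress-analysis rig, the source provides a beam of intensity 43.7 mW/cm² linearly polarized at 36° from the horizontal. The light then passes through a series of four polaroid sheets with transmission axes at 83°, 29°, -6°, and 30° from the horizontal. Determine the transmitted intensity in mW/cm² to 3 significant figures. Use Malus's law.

By Malus's law, I₁ = 43.7 mW/cm² · cos²(47°) = 20.33 mW/cm².
I₂ = I₁ · cos²(54°) = 20.33 · 0.3455 = 7.022 mW/cm².
I₃ = I₂ · cos²(35°) = 7.022 · 0.671 = 4.712 mW/cm².
I₄ = I₃ · cos²(36°) = 4.712 · 0.6545 = 3.084 mW/cm².

I ≈ 3.08 mW/cm²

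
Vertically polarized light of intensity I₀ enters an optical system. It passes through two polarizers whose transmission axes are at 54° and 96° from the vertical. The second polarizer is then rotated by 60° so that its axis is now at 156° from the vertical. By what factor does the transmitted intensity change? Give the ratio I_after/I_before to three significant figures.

I_new/I_old ≈ 0.0783

Before rotation:
I₁ = I₀ cos²(54° − 0°) = I₀ cos²(54°) = 0.3455 I₀.
I₂ = I₁ cos²(96° − 54°) = 0.3455 I₀ · cos²(42°) = 0.1908 I₀.
After rotation:
I₁ = I₀ cos²(54° − 0°) = I₀ cos²(54°) = 0.3455 I₀.
Angle between axes 1 and 2: 78°. I₂ = 0.3455 I₀ · cos²(78°) = 0.01493 I₀.
Ratio = 0.01493 / 0.1908 = 0.07827.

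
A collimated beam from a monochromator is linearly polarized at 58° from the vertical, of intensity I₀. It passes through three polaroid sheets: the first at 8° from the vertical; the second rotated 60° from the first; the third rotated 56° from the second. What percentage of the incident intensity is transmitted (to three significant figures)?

≈ 3.23%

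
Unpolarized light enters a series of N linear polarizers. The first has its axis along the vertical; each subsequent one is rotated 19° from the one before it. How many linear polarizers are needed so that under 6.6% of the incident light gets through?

N = 20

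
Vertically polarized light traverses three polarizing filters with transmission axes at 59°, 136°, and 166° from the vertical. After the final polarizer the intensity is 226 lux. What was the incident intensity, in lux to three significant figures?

I₁ = I₀ cos²(59° − 0°) = I₀ cos²(59°) = 0.2653 I₀.
I₂ = I₁ cos²(136° − 59°) = 0.2653 I₀ · cos²(77°) = 0.01342 I₀.
I₃ = I₂ cos²(166° − 136°) = 0.01342 I₀ · cos²(30°) = 0.01007 I₀.
So 226 lux = 0.01007 I₀, giving I₀ = 226/0.01007 = 2.245e+04 lux.

I₀ ≈ 2.24e4 lux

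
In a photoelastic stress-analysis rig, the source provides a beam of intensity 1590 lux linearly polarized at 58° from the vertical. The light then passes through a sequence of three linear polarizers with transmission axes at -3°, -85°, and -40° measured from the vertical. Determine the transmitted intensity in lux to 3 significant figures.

I ≈ 3.62 lux

I₁ = 1590 lux · cos²(61°) = 373.7 lux.
I₂ = I₁ · cos²(82°) = 373.7 · 0.01937 = 7.239 lux.
I₃ = I₂ · cos²(45°) = 7.239 · 0.5 = 3.619 lux.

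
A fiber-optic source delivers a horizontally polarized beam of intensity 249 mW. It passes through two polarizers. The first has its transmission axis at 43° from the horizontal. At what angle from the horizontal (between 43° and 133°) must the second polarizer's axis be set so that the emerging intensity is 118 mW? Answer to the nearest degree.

By Malus's law, I₁ = I₀ cos²(43° − 0°) = I₀ cos²(43°) = 0.5349 I₀.
Target fraction: 118 / 249 mW = 0.4739 of I₀.
Need I₂/I₀ = 0.4739, so cos²(θ − 43°) = 0.4739 / 0.5349 = 0.886.
θ − 43° = arccos(√0.886) = 19.7°, giving θ ≈ 43 + 19.7 = 62.7°.

θ ≈ 63°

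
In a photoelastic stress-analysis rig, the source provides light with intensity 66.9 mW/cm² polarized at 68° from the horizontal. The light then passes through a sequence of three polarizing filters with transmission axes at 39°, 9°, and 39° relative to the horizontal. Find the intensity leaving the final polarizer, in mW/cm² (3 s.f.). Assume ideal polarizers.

I ≈ 28.8 mW/cm²

I₁ = 66.9 mW/cm² · cos²(29°) = 51.18 mW/cm².
I₂ = I₁ · cos²(30°) = 51.18 · 0.75 = 38.38 mW/cm².
I₃ = I₂ · cos²(30°) = 38.38 · 0.75 = 28.79 mW/cm².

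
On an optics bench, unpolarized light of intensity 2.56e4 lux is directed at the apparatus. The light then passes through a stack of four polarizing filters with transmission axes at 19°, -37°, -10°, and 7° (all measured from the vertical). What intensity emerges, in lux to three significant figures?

I ≈ 2910 lux

Unpolarized light through the first polarizer → I₁ = 2.56e4 lux/2 = 1.28e+04 lux, polarized at 19°.
I₂ = I₁ · cos²(56°) = 1.28e+04 · 0.3127 = 4003 lux.
I₃ = I₂ · cos²(27°) = 4003 · 0.7939 = 3178 lux.
I₄ = I₃ · cos²(17°) = 3178 · 0.9145 = 2906 lux.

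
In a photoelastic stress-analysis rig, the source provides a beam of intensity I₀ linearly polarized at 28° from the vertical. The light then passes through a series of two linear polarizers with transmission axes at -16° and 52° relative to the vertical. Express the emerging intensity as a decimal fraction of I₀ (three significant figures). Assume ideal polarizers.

≈ 0.0726 I₀

By Malus's law, I₁ = I₀ cos²(-16° − 28°) = I₀ cos²(44°) = 0.5174 I₀.
I₂ = I₁ cos²(52° + 16°) = 0.5174 I₀ · cos²(68°) = 0.07261 I₀.
Transmitted fraction = 0.07261.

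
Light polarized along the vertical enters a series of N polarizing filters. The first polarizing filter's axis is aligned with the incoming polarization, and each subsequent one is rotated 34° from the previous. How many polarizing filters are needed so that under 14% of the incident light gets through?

First polarizer is aligned with the polarization: full transmission.
Each further stage multiplies by cos²(34°) = 0.6873.
After N polarizers: T = 0.6873^(N−1). Require T < 0.14 ⇒ N−1 > ln(0.14)/ln(0.6873) = 5.24, so N−1 ≥ 6 and N = 7.
Check: N=7 gives T = 0.1054 < 0.14; N=6 gives T = 0.1534.

N = 7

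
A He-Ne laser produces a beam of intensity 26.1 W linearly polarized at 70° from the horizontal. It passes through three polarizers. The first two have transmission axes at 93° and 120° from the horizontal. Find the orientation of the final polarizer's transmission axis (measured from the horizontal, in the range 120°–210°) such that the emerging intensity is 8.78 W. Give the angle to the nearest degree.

θ ≈ 165°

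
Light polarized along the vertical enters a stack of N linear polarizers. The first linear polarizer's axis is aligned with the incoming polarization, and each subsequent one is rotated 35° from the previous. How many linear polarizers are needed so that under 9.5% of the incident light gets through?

First polarizer is aligned with the polarization: full transmission.
Each further stage multiplies by cos²(35°) = 0.671.
After N polarizers: T = 0.671^(N−1). Require T < 0.095 ⇒ N−1 > ln(0.095)/ln(0.671) = 5.90, so N−1 ≥ 6 and N = 7.
Check: N=7 gives T = 0.09128 < 0.095; N=6 gives T = 0.136.

N = 7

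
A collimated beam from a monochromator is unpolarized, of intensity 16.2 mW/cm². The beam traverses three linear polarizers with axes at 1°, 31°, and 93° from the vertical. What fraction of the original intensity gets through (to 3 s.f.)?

Unpolarized light through the first polarizer → I₁ = 16.2 mW/cm²/2 = 8.1 mW/cm², polarized at 1°.
I₂ = I₁ · cos²(30°) = 8.1 · 0.75 = 6.075 mW/cm².
I₃ = I₂ · cos²(62°) = 6.075 · 0.2204 = 1.339 mW/cm².
Transmitted fraction = 0.08265.

I/I₀ ≈ 0.0827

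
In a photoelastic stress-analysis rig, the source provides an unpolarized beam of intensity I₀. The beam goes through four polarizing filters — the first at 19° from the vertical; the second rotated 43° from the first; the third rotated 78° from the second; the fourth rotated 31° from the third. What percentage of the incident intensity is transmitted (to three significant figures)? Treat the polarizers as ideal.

≈ 0.849%

Unpolarized light through the first polarizer → I₁ = ½ I₀, now polarized at 19°.
I₂ = I₁ cos²(43°) = 0.5 · 0.5349 I₀ = 0.2674 I₀.
I₃ = I₂ cos²(78°) = 0.2674 · 0.04323 I₀ = 0.01156 I₀.
I₄ = I₃ cos²(31°) = 0.01156 · 0.7347 I₀ = 0.008494 I₀.
That is 0.8494% of the incident intensity.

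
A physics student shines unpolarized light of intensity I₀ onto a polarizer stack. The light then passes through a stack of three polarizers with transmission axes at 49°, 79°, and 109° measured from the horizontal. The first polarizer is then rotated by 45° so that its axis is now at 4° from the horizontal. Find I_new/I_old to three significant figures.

Before rotation:
Unpolarized light through the first polarizer → I₁ = ½ I₀, now polarized at 49°.
I₂ = I₁ cos²(79° − 49°) = 0.5 I₀ · cos²(30°) = 0.375 I₀.
I₃ = I₂ cos²(109° − 79°) = 0.375 I₀ · cos²(30°) = 0.2813 I₀.
After rotation:
Unpolarized light through the first polarizer → I₁ = ½ I₀, now polarized at 4°.
I₂ = I₁ cos²(79° − 4°) = 0.5 I₀ · cos²(75°) = 0.03349 I₀.
I₃ = I₂ cos²(109° − 79°) = 0.03349 I₀ · cos²(30°) = 0.02512 I₀.
Ratio = 0.02512 / 0.2813 = 0.08932.

I_new/I_old ≈ 0.0893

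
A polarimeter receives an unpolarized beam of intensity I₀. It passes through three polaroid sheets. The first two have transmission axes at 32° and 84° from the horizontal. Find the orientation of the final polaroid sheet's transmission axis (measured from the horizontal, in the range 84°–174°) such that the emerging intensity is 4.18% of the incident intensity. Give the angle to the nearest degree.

θ ≈ 146°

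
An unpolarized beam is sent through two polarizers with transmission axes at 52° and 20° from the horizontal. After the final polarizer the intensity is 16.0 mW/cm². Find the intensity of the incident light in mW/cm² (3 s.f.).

I₀ ≈ 44.5 mW/cm²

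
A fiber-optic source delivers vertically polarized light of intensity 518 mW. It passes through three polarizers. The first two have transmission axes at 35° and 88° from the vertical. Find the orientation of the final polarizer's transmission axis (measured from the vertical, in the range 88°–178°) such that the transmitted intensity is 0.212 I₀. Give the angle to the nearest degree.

θ ≈ 109°

I₁ = I₀ cos²(35° − 0°) = I₀ cos²(35°) = 0.671 I₀.
I₂ = I₁ cos²(88° − 35°) = 0.671 I₀ · cos²(53°) = 0.243 I₀.
Need I₃/I₀ = 0.212, so cos²(θ − 88°) = 0.212 / 0.243 = 0.8723.
θ − 88° = arccos(√0.8723) = 20.9°, giving θ ≈ 88 + 20.9 = 108.9°.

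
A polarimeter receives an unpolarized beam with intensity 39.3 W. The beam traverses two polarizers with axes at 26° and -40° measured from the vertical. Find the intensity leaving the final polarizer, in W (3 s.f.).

Unpolarized light through the first polarizer → I₁ = 39.3 W/2 = 19.65 W, polarized at 26°.
I₂ = I₁ · cos²(66°) = 19.65 · 0.1654 = 3.251 W.

I ≈ 3.25 W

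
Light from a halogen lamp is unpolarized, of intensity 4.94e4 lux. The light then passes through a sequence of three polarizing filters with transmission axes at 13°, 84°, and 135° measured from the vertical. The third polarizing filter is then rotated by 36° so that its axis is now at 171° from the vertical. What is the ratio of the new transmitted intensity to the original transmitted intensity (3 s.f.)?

I_new/I_old ≈ 0.00692

Before rotation:
Unpolarized light through the first polarizer → I₁ = ½ I₀, now polarized at 13°.
I₂ = I₁ cos²(84° − 13°) = 0.5 I₀ · cos²(71°) = 0.053 I₀.
I₃ = I₂ cos²(135° − 84°) = 0.053 I₀ · cos²(51°) = 0.02099 I₀.
After rotation:
Unpolarized light through the first polarizer → I₁ = ½ I₀, now polarized at 13°.
I₂ = I₁ cos²(84° − 13°) = 0.5 I₀ · cos²(71°) = 0.053 I₀.
I₃ = I₂ cos²(171° − 84°) = 0.053 I₀ · cos²(87°) = 0.0001452 I₀.
Ratio = 0.0001452 / 0.02099 = 0.006916.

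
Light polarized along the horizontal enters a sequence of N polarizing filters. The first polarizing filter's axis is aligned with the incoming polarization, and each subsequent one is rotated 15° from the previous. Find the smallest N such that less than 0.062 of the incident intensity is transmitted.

First polarizer is aligned with the polarization: full transmission.
Each further stage multiplies by cos²(15°) = 0.933.
After N polarizers: T = 0.933^(N−1). Require T < 0.062 ⇒ N−1 > ln(0.062)/ln(0.933) = 40.10, so N−1 ≥ 41 and N = 42.
Check: N=42 gives T = 0.05826 < 0.062; N=41 gives T = 0.06245.

N = 42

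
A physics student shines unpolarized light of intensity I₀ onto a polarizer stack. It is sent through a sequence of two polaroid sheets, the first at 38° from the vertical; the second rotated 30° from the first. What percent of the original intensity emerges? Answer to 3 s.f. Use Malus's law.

≈ 37.5%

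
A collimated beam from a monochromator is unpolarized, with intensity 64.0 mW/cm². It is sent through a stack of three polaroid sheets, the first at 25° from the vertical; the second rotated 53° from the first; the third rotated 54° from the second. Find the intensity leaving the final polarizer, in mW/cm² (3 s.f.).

I ≈ 4.00 mW/cm²

Unpolarized light through the first polarizer → I₁ = 64.0 mW/cm²/2 = 32 mW/cm², polarized at 25°.
I₂ = I₁ · cos²(53°) = 32 · 0.3622 = 11.59 mW/cm².
I₃ = I₂ · cos²(54°) = 11.59 · 0.3455 = 4.004 mW/cm².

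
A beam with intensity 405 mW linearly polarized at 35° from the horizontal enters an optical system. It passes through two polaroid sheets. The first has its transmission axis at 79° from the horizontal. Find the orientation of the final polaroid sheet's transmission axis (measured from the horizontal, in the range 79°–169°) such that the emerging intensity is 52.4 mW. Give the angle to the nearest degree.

I₁ = I₀ cos²(79° − 35°) = I₀ cos²(44°) = 0.5174 I₀.
Target fraction: 52.4 / 405 mW = 0.1294 of I₀.
Need I₂/I₀ = 0.1294, so cos²(θ − 79°) = 0.1294 / 0.5174 = 0.25.
θ − 79° = arccos(√0.25) = 60.0°, giving θ ≈ 79 + 60.0 = 139.0°.

θ ≈ 139°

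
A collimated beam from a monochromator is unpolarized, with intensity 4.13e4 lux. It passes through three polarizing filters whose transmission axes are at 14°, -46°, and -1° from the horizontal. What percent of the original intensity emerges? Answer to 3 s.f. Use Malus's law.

≈ 6.25%

Unpolarized light through the first polarizer → I₁ = 4.13e4 lux/2 = 2.065e+04 lux, polarized at 14°.
I₂ = I₁ · cos²(60°) = 2.065e+04 · 0.25 = 5163 lux.
I₃ = I₂ · cos²(45°) = 5163 · 0.5 = 2581 lux.
That is 6.25% of the incident intensity.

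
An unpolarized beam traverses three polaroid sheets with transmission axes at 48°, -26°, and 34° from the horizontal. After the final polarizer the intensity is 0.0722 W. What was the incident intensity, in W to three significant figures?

Unpolarized light through the first polarizer → I₁ = ½ I₀, now polarized at 48°.
I₂ = I₁ cos²(-26° − 48°) = 0.5 I₀ · cos²(74°) = 0.03799 I₀.
I₃ = I₂ cos²(34° + 26°) = 0.03799 I₀ · cos²(60°) = 0.009497 I₀.
So 0.0722 W = 0.009497 I₀, giving I₀ = 0.0722/0.009497 = 7.602 W.

I₀ ≈ 7.60 W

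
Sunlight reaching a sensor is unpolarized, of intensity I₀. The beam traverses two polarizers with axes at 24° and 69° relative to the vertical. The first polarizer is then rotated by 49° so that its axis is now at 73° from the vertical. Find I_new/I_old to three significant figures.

Before rotation:
Unpolarized light through the first polarizer → I₁ = ½ I₀, now polarized at 24°.
I₂ = I₁ cos²(69° − 24°) = 0.5 I₀ · cos²(45°) = 0.25 I₀.
After rotation:
Unpolarized light through the first polarizer → I₁ = ½ I₀, now polarized at 73°.
I₂ = I₁ cos²(69° − 73°) = 0.5 I₀ · cos²(4°) = 0.4976 I₀.
Ratio = 0.4976 / 0.25 = 1.99.

I_new/I_old ≈ 1.99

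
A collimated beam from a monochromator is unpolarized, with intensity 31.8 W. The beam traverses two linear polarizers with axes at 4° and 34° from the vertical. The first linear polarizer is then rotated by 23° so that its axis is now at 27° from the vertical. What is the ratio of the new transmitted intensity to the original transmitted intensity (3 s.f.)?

I_new/I_old ≈ 1.31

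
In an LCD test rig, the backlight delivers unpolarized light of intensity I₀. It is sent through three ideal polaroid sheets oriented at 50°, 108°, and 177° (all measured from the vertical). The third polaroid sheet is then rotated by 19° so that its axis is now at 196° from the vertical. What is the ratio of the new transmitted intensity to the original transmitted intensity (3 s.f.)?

I_new/I_old ≈ 0.00948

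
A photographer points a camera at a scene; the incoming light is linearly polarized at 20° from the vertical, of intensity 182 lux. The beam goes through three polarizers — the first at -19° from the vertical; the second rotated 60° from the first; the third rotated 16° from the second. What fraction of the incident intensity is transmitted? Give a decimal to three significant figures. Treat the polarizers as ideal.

I₁ = 182 lux · cos²(39°) = 109.9 lux.
I₂ = I₁ · cos²(60°) = 109.9 · 0.25 = 27.48 lux.
I₃ = I₂ · cos²(16°) = 27.48 · 0.924 = 25.39 lux.
Transmitted fraction = 0.1395.

I/I₀ ≈ 0.140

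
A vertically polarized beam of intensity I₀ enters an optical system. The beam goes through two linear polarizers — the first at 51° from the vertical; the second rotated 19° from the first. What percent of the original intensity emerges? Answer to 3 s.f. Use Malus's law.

By Malus's law, I₁ = I₀ cos²(51° − 0°) = I₀ cos²(51°) = 0.396 I₀.
I₂ = I₁ cos²(19°) = 0.396 · 0.894 I₀ = 0.3541 I₀.
That is 35.41% of the incident intensity.

≈ 35.4%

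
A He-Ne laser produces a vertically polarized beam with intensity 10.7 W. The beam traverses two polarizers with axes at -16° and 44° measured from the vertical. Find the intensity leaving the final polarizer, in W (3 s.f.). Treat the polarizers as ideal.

I ≈ 2.47 W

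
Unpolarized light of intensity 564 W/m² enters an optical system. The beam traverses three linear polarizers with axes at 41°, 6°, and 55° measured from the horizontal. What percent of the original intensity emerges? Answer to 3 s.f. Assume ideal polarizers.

Unpolarized light through the first polarizer → I₁ = 564 W/m²/2 = 282 W/m², polarized at 41°.
I₂ = I₁ · cos²(35°) = 282 · 0.671 = 189.2 W/m².
I₃ = I₂ · cos²(49°) = 189.2 · 0.4304 = 81.44 W/m².
That is 14.44% of the incident intensity.

≈ 14.4%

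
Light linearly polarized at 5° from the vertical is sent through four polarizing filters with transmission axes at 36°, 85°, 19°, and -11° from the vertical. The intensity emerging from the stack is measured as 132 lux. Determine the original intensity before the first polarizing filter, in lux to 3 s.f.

I₁ = I₀ cos²(36° − 5°) = I₀ cos²(31°) = 0.7347 I₀.
I₂ = I₁ cos²(85° − 36°) = 0.7347 I₀ · cos²(49°) = 0.3162 I₀.
I₃ = I₂ cos²(19° − 85°) = 0.3162 I₀ · cos²(66°) = 0.05232 I₀.
I₄ = I₃ cos²(-11° − 19°) = 0.05232 I₀ · cos²(30°) = 0.03924 I₀.
So 132 lux = 0.03924 I₀, giving I₀ = 132/0.03924 = 3364 lux.

I₀ ≈ 3360 lux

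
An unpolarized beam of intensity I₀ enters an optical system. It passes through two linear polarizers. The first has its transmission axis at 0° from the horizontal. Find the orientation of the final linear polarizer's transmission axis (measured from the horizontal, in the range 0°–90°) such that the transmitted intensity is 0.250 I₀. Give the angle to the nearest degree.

θ ≈ 45°

Unpolarized light through the first polarizer → I₁ = ½ I₀, now polarized at 0°.
Need I₂/I₀ = 0.25, so cos²(θ − 0°) = 0.25 / 0.5 = 0.5.
θ − 0° = arccos(√0.5) = 45.0°, giving θ ≈ 0 + 45.0 = 45.0°.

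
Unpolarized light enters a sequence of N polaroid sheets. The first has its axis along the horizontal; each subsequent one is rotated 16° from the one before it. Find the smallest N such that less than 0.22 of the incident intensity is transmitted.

N = 12

First polarizer halves the unpolarized light: factor 1/2.
Each further stage multiplies by cos²(16°) = 0.924.
After N polarizers: T = 0.5·0.924^(N−1). Require T < 0.22 ⇒ N−1 > ln(0.22/0.5)/ln(0.924) = 10.39, so N−1 ≥ 11 and N = 12.
Check: N=12 gives T = 0.2096 < 0.22; N=11 gives T = 0.2269.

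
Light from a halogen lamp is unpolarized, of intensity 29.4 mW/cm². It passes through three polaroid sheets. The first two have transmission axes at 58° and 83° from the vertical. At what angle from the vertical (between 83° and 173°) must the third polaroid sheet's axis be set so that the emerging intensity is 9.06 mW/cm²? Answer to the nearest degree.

θ ≈ 113°

Unpolarized light through the first polarizer → I₁ = ½ I₀, now polarized at 58°.
I₂ = I₁ cos²(83° − 58°) = 0.5 I₀ · cos²(25°) = 0.4107 I₀.
Target fraction: 9.06 / 29.4 mW/cm² = 0.3082 of I₀.
Need I₃/I₀ = 0.3082, so cos²(θ − 83°) = 0.3082 / 0.4107 = 0.7503.
θ − 83° = arccos(√0.7503) = 30.0°, giving θ ≈ 83 + 30.0 = 113.0°.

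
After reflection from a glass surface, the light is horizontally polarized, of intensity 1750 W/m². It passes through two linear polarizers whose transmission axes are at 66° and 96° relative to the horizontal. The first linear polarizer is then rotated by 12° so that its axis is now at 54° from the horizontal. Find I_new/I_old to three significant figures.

I_new/I_old ≈ 1.54

Before rotation:
By Malus's law, I₁ = I₀ cos²(66° − 0°) = I₀ cos²(66°) = 0.1654 I₀.
I₂ = I₁ cos²(96° − 66°) = 0.1654 I₀ · cos²(30°) = 0.1241 I₀.
After rotation:
I₁ = I₀ cos²(54° − 0°) = I₀ cos²(54°) = 0.3455 I₀.
I₂ = I₁ cos²(96° − 54°) = 0.3455 I₀ · cos²(42°) = 0.1908 I₀.
Ratio = 0.1908 / 0.1241 = 1.538.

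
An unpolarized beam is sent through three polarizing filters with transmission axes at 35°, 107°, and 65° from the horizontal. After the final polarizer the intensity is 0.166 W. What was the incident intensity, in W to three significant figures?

I₀ ≈ 6.30 W

Unpolarized light through the first polarizer → I₁ = ½ I₀, now polarized at 35°.
I₂ = I₁ cos²(107° − 35°) = 0.5 I₀ · cos²(72°) = 0.04775 I₀.
I₃ = I₂ cos²(65° − 107°) = 0.04775 I₀ · cos²(42°) = 0.02637 I₀.
So 0.166 W = 0.02637 I₀, giving I₀ = 0.166/0.02637 = 6.295 W.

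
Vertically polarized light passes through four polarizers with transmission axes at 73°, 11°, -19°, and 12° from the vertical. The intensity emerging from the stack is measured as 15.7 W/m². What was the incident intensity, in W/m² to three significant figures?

I₀ ≈ 1510 W/m²

I₁ = I₀ cos²(73° − 0°) = I₀ cos²(73°) = 0.08548 I₀.
I₂ = I₁ cos²(11° − 73°) = 0.08548 I₀ · cos²(62°) = 0.01884 I₀.
I₃ = I₂ cos²(-19° − 11°) = 0.01884 I₀ · cos²(30°) = 0.01413 I₀.
I₄ = I₃ cos²(12° + 19°) = 0.01413 I₀ · cos²(31°) = 0.01038 I₀.
So 15.7 W/m² = 0.01038 I₀, giving I₀ = 15.7/0.01038 = 1512 W/m².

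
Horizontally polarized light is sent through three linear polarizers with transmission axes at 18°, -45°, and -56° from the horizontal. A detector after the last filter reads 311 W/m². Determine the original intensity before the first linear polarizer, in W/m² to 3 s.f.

I₁ = I₀ cos²(18° − 0°) = I₀ cos²(18°) = 0.9045 I₀.
I₂ = I₁ cos²(-45° − 18°) = 0.9045 I₀ · cos²(63°) = 0.1864 I₀.
I₃ = I₂ cos²(-56° + 45°) = 0.1864 I₀ · cos²(11°) = 0.1796 I₀.
So 311 W/m² = 0.1796 I₀, giving I₀ = 311/0.1796 = 1731 W/m².

I₀ ≈ 1730 W/m²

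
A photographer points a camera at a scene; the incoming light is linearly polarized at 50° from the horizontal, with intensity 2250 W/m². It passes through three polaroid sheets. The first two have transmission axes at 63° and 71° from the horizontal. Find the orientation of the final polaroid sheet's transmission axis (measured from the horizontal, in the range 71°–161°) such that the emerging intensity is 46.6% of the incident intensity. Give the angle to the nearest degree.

By Malus's law, I₁ = I₀ cos²(63° − 50°) = I₀ cos²(13°) = 0.9494 I₀.
I₂ = I₁ cos²(71° − 63°) = 0.9494 I₀ · cos²(8°) = 0.931 I₀.
Need I₃/I₀ = 0.466, so cos²(θ − 71°) = 0.466 / 0.931 = 0.5005.
θ − 71° = arccos(√0.5005) = 45.0°, giving θ ≈ 71 + 45.0 = 116.0°.

θ ≈ 116°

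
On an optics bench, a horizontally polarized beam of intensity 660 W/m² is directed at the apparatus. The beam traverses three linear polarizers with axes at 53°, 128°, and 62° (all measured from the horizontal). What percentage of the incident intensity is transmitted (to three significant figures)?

≈ 0.401%

I₁ = 660 W/m² · cos²(53°) = 239 W/m².
I₂ = I₁ · cos²(75°) = 239 · 0.06699 = 16.01 W/m².
I₃ = I₂ · cos²(66°) = 16.01 · 0.1654 = 2.649 W/m².
That is 0.4014% of the incident intensity.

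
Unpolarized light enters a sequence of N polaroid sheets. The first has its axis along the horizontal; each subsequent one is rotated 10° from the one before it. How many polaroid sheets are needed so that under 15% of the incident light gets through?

N = 41

First polarizer halves the unpolarized light: factor 1/2.
Each further stage multiplies by cos²(10°) = 0.9698.
After N polarizers: T = 0.5·0.9698^(N−1). Require T < 0.15 ⇒ N−1 > ln(0.15/0.5)/ln(0.9698) = 39.32, so N−1 ≥ 40 and N = 41.
Check: N=41 gives T = 0.1469 < 0.15; N=40 gives T = 0.1515.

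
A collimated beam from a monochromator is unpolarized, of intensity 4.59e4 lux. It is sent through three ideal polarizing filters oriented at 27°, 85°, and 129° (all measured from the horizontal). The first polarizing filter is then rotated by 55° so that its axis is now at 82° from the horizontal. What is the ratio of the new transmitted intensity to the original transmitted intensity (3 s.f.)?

I_new/I_old ≈ 3.55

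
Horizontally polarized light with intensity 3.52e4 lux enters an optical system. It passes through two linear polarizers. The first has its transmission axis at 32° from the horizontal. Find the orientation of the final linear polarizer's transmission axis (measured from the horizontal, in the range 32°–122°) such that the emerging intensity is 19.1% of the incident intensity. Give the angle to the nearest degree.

By Malus's law, I₁ = I₀ cos²(32° − 0°) = I₀ cos²(32°) = 0.7192 I₀.
Need I₂/I₀ = 0.191, so cos²(θ − 32°) = 0.191 / 0.7192 = 0.2656.
θ − 32° = arccos(√0.2656) = 59.0°, giving θ ≈ 32 + 59.0 = 91.0°.

θ ≈ 91°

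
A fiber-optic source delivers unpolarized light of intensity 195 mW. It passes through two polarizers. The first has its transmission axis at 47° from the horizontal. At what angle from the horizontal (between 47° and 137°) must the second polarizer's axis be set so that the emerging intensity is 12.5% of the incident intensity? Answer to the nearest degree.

Unpolarized light through the first polarizer → I₁ = ½ I₀, now polarized at 47°.
Need I₂/I₀ = 0.125, so cos²(θ − 47°) = 0.125 / 0.5 = 0.25.
θ − 47° = arccos(√0.25) = 60.0°, giving θ ≈ 47 + 60.0 = 107.0°.

θ ≈ 107°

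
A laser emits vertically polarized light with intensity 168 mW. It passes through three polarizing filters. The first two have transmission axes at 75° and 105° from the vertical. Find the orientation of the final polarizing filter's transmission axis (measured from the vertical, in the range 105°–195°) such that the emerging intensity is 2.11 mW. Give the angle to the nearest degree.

θ ≈ 165°

I₁ = I₀ cos²(75° − 0°) = I₀ cos²(75°) = 0.06699 I₀.
I₂ = I₁ cos²(105° − 75°) = 0.06699 I₀ · cos²(30°) = 0.05024 I₀.
Target fraction: 2.11 / 168 mW = 0.01256 of I₀.
Need I₃/I₀ = 0.01256, so cos²(θ − 105°) = 0.01256 / 0.05024 = 0.25.
θ − 105° = arccos(√0.25) = 60.0°, giving θ ≈ 105 + 60.0 = 165.0°.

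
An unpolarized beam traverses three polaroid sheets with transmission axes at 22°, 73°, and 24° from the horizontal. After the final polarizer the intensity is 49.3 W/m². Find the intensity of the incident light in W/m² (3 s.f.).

I₀ ≈ 578 W/m²

Unpolarized light through the first polarizer → I₁ = ½ I₀, now polarized at 22°.
I₂ = I₁ cos²(73° − 22°) = 0.5 I₀ · cos²(51°) = 0.198 I₀.
I₃ = I₂ cos²(24° − 73°) = 0.198 I₀ · cos²(49°) = 0.08523 I₀.
So 49.3 W/m² = 0.08523 I₀, giving I₀ = 49.3/0.08523 = 578.4 W/m².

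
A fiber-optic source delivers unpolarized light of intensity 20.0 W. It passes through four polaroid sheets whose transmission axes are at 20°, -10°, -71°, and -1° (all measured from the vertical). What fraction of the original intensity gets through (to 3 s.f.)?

Unpolarized light through the first polarizer → I₁ = 20.0 W/2 = 10 W, polarized at 20°.
I₂ = I₁ · cos²(30°) = 10 · 0.75 = 7.5 W.
I₃ = I₂ · cos²(61°) = 7.5 · 0.235 = 1.763 W.
I₄ = I₃ · cos²(70°) = 1.763 · 0.117 = 0.2062 W.
Transmitted fraction = 0.01031.

I/I₀ ≈ 0.0103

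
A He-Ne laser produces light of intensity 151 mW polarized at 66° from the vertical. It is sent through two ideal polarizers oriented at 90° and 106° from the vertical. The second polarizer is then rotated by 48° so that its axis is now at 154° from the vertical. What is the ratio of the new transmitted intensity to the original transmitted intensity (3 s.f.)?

Before rotation:
By Malus's law, I₁ = I₀ cos²(90° − 66°) = I₀ cos²(24°) = 0.8346 I₀.
I₂ = I₁ cos²(106° − 90°) = 0.8346 I₀ · cos²(16°) = 0.7712 I₀.
After rotation:
I₁ = I₀ cos²(90° − 66°) = I₀ cos²(24°) = 0.8346 I₀.
I₂ = I₁ cos²(154° − 90°) = 0.8346 I₀ · cos²(64°) = 0.1604 I₀.
Ratio = 0.1604 / 0.7712 = 0.208.

I_new/I_old ≈ 0.208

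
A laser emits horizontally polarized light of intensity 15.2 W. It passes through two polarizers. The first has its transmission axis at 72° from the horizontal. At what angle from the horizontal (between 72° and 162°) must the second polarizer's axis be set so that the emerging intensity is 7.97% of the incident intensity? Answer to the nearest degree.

θ ≈ 96°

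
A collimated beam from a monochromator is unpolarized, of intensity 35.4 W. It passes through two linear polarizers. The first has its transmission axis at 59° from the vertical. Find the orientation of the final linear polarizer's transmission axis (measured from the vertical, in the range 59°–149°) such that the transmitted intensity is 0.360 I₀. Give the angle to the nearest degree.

θ ≈ 91°

Unpolarized light through the first polarizer → I₁ = ½ I₀, now polarized at 59°.
Need I₂/I₀ = 0.36, so cos²(θ − 59°) = 0.36 / 0.5 = 0.72.
θ − 59° = arccos(√0.72) = 31.9°, giving θ ≈ 59 + 31.9 = 90.9°.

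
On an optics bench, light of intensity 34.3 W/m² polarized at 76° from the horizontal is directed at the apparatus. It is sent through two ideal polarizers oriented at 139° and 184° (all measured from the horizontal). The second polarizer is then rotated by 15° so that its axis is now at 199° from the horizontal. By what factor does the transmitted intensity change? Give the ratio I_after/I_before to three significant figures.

I_new/I_old ≈ 0.500

Before rotation:
I₁ = I₀ cos²(139° − 76°) = I₀ cos²(63°) = 0.2061 I₀.
I₂ = I₁ cos²(184° − 139°) = 0.2061 I₀ · cos²(45°) = 0.1031 I₀.
After rotation:
I₁ = I₀ cos²(139° − 76°) = I₀ cos²(63°) = 0.2061 I₀.
I₂ = I₁ cos²(199° − 139°) = 0.2061 I₀ · cos²(60°) = 0.05153 I₀.
Ratio = 0.05153 / 0.1031 = 0.5.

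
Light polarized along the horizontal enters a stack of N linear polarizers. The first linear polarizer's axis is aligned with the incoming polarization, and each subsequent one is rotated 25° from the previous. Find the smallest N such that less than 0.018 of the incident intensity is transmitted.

N = 22

First polarizer is aligned with the polarization: full transmission.
Each further stage multiplies by cos²(25°) = 0.8214.
After N polarizers: T = 0.8214^(N−1). Require T < 0.018 ⇒ N−1 > ln(0.018)/ln(0.8214) = 20.42, so N−1 ≥ 21 and N = 22.
Check: N=22 gives T = 0.01605 < 0.018; N=21 gives T = 0.01954.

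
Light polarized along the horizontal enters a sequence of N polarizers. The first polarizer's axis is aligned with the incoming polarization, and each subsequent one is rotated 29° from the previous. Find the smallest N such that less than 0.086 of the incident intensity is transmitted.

N = 11

First polarizer is aligned with the polarization: full transmission.
Each further stage multiplies by cos²(29°) = 0.765.
After N polarizers: T = 0.765^(N−1). Require T < 0.086 ⇒ N−1 > ln(0.086)/ln(0.765) = 9.16, so N−1 ≥ 10 and N = 11.
Check: N=11 gives T = 0.06861 < 0.086; N=10 gives T = 0.08969.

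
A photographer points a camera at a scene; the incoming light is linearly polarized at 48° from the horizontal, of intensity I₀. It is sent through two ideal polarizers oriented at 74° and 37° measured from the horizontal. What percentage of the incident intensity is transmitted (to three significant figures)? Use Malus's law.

≈ 51.5%

By Malus's law, I₁ = I₀ cos²(74° − 48°) = I₀ cos²(26°) = 0.8078 I₀.
I₂ = I₁ cos²(37° − 74°) = 0.8078 I₀ · cos²(37°) = 0.5152 I₀.
That is 51.52% of the incident intensity.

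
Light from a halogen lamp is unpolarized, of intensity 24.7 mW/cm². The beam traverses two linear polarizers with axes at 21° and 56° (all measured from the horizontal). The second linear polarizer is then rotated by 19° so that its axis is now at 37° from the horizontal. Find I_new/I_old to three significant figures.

I_new/I_old ≈ 1.38

Before rotation:
Unpolarized light through the first polarizer → I₁ = ½ I₀, now polarized at 21°.
I₂ = I₁ cos²(56° − 21°) = 0.5 I₀ · cos²(35°) = 0.3355 I₀.
After rotation:
Unpolarized light through the first polarizer → I₁ = ½ I₀, now polarized at 21°.
I₂ = I₁ cos²(37° − 21°) = 0.5 I₀ · cos²(16°) = 0.462 I₀.
Ratio = 0.462 / 0.3355 = 1.377.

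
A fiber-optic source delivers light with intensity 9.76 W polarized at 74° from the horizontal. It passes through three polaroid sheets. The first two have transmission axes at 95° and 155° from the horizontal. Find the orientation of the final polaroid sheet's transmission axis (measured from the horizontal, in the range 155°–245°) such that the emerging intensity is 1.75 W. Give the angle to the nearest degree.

By Malus's law, I₁ = I₀ cos²(95° − 74°) = I₀ cos²(21°) = 0.8716 I₀.
I₂ = I₁ cos²(155° − 95°) = 0.8716 I₀ · cos²(60°) = 0.2179 I₀.
Target fraction: 1.75 / 9.76 W = 0.1793 of I₀.
Need I₃/I₀ = 0.1793, so cos²(θ − 155°) = 0.1793 / 0.2179 = 0.8229.
θ − 155° = arccos(√0.8229) = 24.9°, giving θ ≈ 155 + 24.9 = 179.9°.

θ ≈ 180°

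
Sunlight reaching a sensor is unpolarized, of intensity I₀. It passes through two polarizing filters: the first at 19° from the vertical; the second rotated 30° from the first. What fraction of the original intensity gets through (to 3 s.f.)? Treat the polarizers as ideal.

≈ 0.375 I₀

Unpolarized light through the first polarizer → I₁ = ½ I₀, now polarized at 19°.
I₂ = I₁ cos²(30°) = 0.5 · 0.75 I₀ = 0.375 I₀.
Transmitted fraction = 0.375.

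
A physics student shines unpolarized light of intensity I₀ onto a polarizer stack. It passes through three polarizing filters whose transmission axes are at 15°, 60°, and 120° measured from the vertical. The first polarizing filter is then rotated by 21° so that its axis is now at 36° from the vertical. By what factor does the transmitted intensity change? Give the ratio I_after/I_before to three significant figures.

I_new/I_old ≈ 1.67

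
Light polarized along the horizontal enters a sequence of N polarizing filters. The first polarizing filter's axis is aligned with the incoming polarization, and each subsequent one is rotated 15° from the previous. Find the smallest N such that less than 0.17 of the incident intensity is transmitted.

N = 27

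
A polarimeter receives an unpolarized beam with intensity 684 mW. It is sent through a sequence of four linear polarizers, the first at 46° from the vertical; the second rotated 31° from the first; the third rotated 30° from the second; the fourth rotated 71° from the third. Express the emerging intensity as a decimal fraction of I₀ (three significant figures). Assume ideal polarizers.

Unpolarized light through the first polarizer → I₁ = 684 mW/2 = 342 mW, polarized at 46°.
I₂ = I₁ · cos²(31°) = 342 · 0.7347 = 251.3 mW.
I₃ = I₂ · cos²(30°) = 251.3 · 0.75 = 188.5 mW.
I₄ = I₃ · cos²(71°) = 188.5 · 0.106 = 19.98 mW.
Transmitted fraction = 0.0292.

I/I₀ ≈ 0.0292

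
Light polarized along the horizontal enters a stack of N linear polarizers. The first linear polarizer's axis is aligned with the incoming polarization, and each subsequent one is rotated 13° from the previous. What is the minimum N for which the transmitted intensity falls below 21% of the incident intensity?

N = 32

First polarizer is aligned with the polarization: full transmission.
Each further stage multiplies by cos²(13°) = 0.9494.
After N polarizers: T = 0.9494^(N−1). Require T < 0.21 ⇒ N−1 > ln(0.21)/ln(0.9494) = 30.05, so N−1 ≥ 31 and N = 32.
Check: N=32 gives T = 0.1999 < 0.21; N=31 gives T = 0.2106.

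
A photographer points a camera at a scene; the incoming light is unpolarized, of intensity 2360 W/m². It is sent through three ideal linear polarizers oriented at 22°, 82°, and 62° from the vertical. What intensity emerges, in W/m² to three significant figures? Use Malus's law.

Unpolarized light through the first polarizer → I₁ = 2360 W/m²/2 = 1180 W/m², polarized at 22°.
I₂ = I₁ · cos²(60°) = 1180 · 0.25 = 295 W/m².
I₃ = I₂ · cos²(20°) = 295 · 0.883 = 260.5 W/m².

I ≈ 260 W/m²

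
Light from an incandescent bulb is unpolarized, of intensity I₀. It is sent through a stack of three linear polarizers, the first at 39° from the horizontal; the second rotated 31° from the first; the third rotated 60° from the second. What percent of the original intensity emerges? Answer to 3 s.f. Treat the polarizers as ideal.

≈ 9.18%

Unpolarized light through the first polarizer → I₁ = ½ I₀, now polarized at 39°.
I₂ = I₁ cos²(31°) = 0.5 · 0.7347 I₀ = 0.3674 I₀.
I₃ = I₂ cos²(60°) = 0.3674 · 0.25 I₀ = 0.09184 I₀.
That is 9.184% of the incident intensity.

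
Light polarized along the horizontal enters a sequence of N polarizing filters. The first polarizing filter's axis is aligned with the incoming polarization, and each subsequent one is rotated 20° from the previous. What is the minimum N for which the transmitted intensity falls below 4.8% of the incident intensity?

First polarizer is aligned with the polarization: full transmission.
Each further stage multiplies by cos²(20°) = 0.883.
After N polarizers: T = 0.883^(N−1). Require T < 0.048 ⇒ N−1 > ln(0.048)/ln(0.883) = 24.41, so N−1 ≥ 25 and N = 26.
Check: N=26 gives T = 0.0446 < 0.048; N=25 gives T = 0.0505.

N = 26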